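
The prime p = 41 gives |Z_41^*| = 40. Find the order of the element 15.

40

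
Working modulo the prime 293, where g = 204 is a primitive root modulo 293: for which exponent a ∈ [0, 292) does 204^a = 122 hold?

Baby-step giant-step with m = ceil(sqrt(292)) = 18.
Baby table (204^j mod 293 for j=0..17):
  0:1  1:204  2:10  3:282  4:100  5:183  6:121  7:72
  8:38  9:134  10:87  11:168  12:284  13:215  14:203  15:99
  16:272  17:111
Giant step factor: 204^(-18) ≡ 233 (mod 293).
Scan 122·233^i mod 293 for i = 0, 1, …:
  i=0: 122   i=1: 5   i=2: 286   i=3: 127
  i=4: 291   i=5: 120   i=6: 125   i=7: 118
  i=8: 245   i=9: 243     …   i=13: 265
  i=14: 215
Match at i=14, j=13: a = 14·18 + 13 = 265.

265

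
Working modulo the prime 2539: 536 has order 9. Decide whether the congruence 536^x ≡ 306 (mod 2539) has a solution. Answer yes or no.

yes

⟨536⟩ has order 9; its elements mod 2539 are {1, 306, 389, 483, 536, 1520, 2232, 2240, 2449}.
306 is in this set.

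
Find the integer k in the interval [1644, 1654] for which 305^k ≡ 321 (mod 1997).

1648

Compute 305^1644 mod 1997 = 1688, then multiply by 305 repeatedly:
  305^1644=1688  305^1645=1611  305^1646=93  305^1647=407  305^1648=321
Found 321 at exponent 1648.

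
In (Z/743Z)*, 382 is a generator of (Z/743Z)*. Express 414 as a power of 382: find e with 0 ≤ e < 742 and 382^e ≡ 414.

476

Baby-step giant-step with m = ceil(sqrt(742)) = 28.
Baby table (382^j mod 743 for j=0..27):
  0:1  1:382  2:296  3:136  4:685  5:134  6:664  7:285
  8:392  9:401  10:124  11:559  12:297  13:518  14:238  15:270
  16:606  17:419  18:313  19:686  20:516  21:217  22:421  23:334
  24:535  25:45  26:101  27:689
Giant step factor: 382^(-28) ≡ 38 (mod 743).
Scan 414·38^i mod 743 for i = 0, 1, …:
  i=0: 414   i=1: 129   i=2: 444   i=3: 526
  i=4: 670   i=5: 198   i=6: 94   i=7: 600
  i=8: 510   i=9: 62     …   i=16: 176
  i=17: 1
Match at i=17, j=0: e = 17·28 + 0 = 476.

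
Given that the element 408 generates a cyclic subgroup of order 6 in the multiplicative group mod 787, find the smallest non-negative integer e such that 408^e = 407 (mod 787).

2

Successive powers of 408 modulo 787:
  408^0=1  408^1=408  408^2=407
So 408^2 ≡ 407 (mod 787), giving e = 2.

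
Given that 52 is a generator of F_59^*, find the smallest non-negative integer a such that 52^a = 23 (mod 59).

25

Successive powers of 52 modulo 59:
  52^0=1  52^1=52  52^2=49  52^3=11  52^4=41  52^5=8
  52^6=3  52^7=38  52^8=29  52^9=33  52^10=5  52^11=24
  52^12=9  52^13=55  52^14=28  52^15=40  52^16=15  52^17=13
  52^18=27  52^19=47  52^20=25  52^21=2  52^22=45  52^23=39
  52^24=22  52^25=23
So 52^25 ≡ 23 (mod 59), giving a = 25.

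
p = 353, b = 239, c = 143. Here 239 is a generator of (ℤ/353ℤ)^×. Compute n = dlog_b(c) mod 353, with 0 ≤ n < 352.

311

Baby-step giant-step with m = ceil(sqrt(352)) = 19.
Baby table (239^j mod 353 for j=0..18):
  0:1  1:239  2:288  3:350  4:342  5:195  6:9  7:33
  8:121  9:326  10:254  11:343  12:81  13:297  14:30  15:110
  16:168  17:263  18:23
Giant step factor: 239^(-19) ≡ 180 (mod 353).
Scan 143·180^i mod 353 for i = 0, 1, …:
  i=0: 143   i=1: 324   i=2: 75   i=3: 86
  i=4: 301   i=5: 171   i=6: 69   i=7: 65
  i=8: 51   i=9: 2     …   i=15: 312
  i=16: 33
Match at i=16, j=7: n = 16·19 + 7 = 311.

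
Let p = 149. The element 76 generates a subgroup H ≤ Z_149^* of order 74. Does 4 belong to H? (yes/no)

4 ∈ ⟨76⟩ iff 4^74 ≡ 1 (mod 149), since |⟨76⟩| = 74.
4^74 mod 149 = 1.
Since 1 = 1, 4 lies in the subgroup.

yes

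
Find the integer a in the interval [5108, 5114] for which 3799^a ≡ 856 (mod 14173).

5113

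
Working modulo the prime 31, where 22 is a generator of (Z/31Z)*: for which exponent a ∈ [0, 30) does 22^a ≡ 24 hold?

29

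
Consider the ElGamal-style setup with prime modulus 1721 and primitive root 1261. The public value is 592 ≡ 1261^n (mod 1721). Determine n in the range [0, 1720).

1039

Baby-step giant-step with m = ceil(sqrt(1720)) = 42.
Baby table (1261^j mod 1721 for j=0..41):
  0:1  1:1261  2:1638  3:318  4:5  5:1142  6:1306  7:1590
  8:25  9:547  10:1367  11:1066  12:125  13:1014  14:1672  15:167
  16:625  17:1628  18:1476  19:835  20:1404  21:1256  22:496  23:733
  24:136  25:1117  26:759  27:223  28:680  29:422  30:353  31:1115
  32:1679  33:389  34:44  35:412  36:1511  37:224  38:220  39:339
  40:671  41:1120
Giant step factor: 1261^(-42) ≡ 812 (mod 1721).
Scan 592·812^i mod 1721 for i = 0, 1, …:
  i=0: 592   i=1: 545   i=2: 243   i=3: 1122
  i=4: 655   i=5: 71   i=6: 859   i=7: 503
  i=8: 559   i=9: 1285     …   i=23: 1148
  i=24: 1115
Match at i=24, j=31: n = 24·42 + 31 = 1039.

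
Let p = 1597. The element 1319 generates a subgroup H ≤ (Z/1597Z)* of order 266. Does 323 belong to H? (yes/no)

323 ∈ ⟨1319⟩ iff 323^266 ≡ 1 (mod 1597), since |⟨1319⟩| = 266.
323^266 mod 1597 = 1.
Since 1 = 1, 323 lies in the subgroup.

yes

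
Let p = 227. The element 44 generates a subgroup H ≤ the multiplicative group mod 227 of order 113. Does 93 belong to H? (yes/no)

no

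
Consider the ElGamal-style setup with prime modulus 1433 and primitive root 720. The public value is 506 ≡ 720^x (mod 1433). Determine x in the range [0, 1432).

295

Baby-step giant-step with m = ceil(sqrt(1432)) = 38.
Baby table (720^j mod 1433 for j=0..37):
  0:1  1:720  2:1087  3:222  4:777  5:570  6:562  7:534
  8:436  9:93  10:1042  11:781  12:584  13:611  14:1422  15:678
  16:940  17:424  18:51  19:895  20:983  21:1291  22:936  23:410
  24:2  25:7  26:741  27:444  28:121  29:1140  30:1124  31:1068
  32:872  33:186  34:651  35:129  36:1168  37:1222
Giant step factor: 720^(-38) ≡ 977 (mod 1433).
Scan 506·977^i mod 1433 for i = 0, 1, …:
  i=0: 506   i=1: 1410   i=2: 457   i=3: 826
  i=4: 223   i=5: 55   i=6: 714   i=7: 1140
Match at i=7, j=29: x = 7·38 + 29 = 295.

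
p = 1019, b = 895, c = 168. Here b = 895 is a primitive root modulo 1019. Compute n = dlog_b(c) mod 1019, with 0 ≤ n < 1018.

Baby-step giant-step with m = ceil(sqrt(1018)) = 32.
Baby table (895^j mod 1019 for j=0..31):
  0:1  1:895  2:91  3:944  4:129  5:308  6:530  7:515
  8:337  9:1010  10:97  11:200  12:675  13:877  14:285  15:325
  16:460  17:24  18:81  19:146  20:238  21:39  22:259  23:492
  24:132  25:955  26:803  27:290  28:724  29:915  30:668  31:726
Giant step factor: 895^(-32) ≡ 55 (mod 1019).
Scan 168·55^i mod 1019 for i = 0, 1, …:
  i=0: 168   i=1: 69   i=2: 738   i=3: 849
  i=4: 840   i=5: 345   i=6: 633   i=7: 169
  i=8: 124   i=9: 706     …   i=22: 253
  i=23: 668
Match at i=23, j=30: n = 23·32 + 30 = 766.

766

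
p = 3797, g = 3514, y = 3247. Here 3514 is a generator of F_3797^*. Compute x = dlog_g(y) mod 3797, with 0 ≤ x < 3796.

1434

Baby-step giant-step with m = ceil(sqrt(3796)) = 62.
Baby table (3514^j mod 3797 for j=0..61):
  0:1  1:3514  2:352  3:2903  4:2400  5:463  6:1866  7:3502
  8:3748  9:2476  10:1737  11:2039  12:107  13:95  14:3491  15:3064
  16:2401  17:180  18:2218  19:2608  20:2351  21:2939  22:3603  23:1744
  24:58  25:2571  26:1431  27:1306  28:2508  29:275  30:1912  31:1875
  32:955  33:3119  34:2024  35:555  36:2409  37:1713  38:1237  39:3050
  40:2566  41:2846  42:3343  43:3181  44:3463  45:3394  46:139  47:2430
  48:3364  49:1035  50:3261  51:3605  52:1178  53:762  54:783  55:2434
  56:2232  57:2443  58:3482  59:1814  60:3030  61:632
Giant step factor: 3514^(-62) ≡ 2085 (mod 3797).
Scan 3247·2085^i mod 3797 for i = 0, 1, …:
  i=0: 3247   i=1: 3741   i=2: 947   i=3: 55
  i=4: 765   i=5: 285   i=6: 1893   i=7: 1822
  i=8: 1870   i=9: 3228     …   i=22: 468
  i=23: 3748
Match at i=23, j=8: x = 23·62 + 8 = 1434.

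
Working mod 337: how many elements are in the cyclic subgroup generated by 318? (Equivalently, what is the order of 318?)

336

The order of 318 must divide p − 1 = 336 = 2^4 · 3 · 7.
Divisors: 1, 2, 3, 4, 6, 7, 8, 12, 14, 16, 21, 24, 28, 42, 48, 56, 84, 112, 168, 336.
Check each in increasing order: 318^1 ≡ 318;  318^2 ≡ 24;  318^3 ≡ 218;  318^4 ≡ 239;  318^6 ≡ 7;  318^7 ≡ 204;  318^8 ≡ 168;  318^12 ≡ 49;  318^14 ≡ 165;  318^16 ≡ 253;  318^21 ≡ 297;  318^24 ≡ 42;  318^28 ≡ 265;  318^42 ≡ 252;  318^48 ≡ 79;  318^56 ≡ 129;  318^84 ≡ 148;  318^112 ≡ 128;  318^168 ≡ 336;  318^336 ≡ 1.
Smallest exponent giving 1 is 336.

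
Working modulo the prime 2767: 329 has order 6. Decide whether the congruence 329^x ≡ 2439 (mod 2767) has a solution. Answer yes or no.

⟨329⟩ has order 6; its elements mod 2767 are {1, 328, 329, 2438, 2439, 2766}.
2439 is in this set.

yes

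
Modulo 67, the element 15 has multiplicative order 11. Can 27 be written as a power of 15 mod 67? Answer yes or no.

no

⟨15⟩ has order 11; its elements mod 67 are {1, 9, 14, 15, 22, 24, 25, 40, 59, 62, 64}.
27 is not in this set.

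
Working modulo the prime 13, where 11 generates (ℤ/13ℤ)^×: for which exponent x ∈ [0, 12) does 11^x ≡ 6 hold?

Successive powers of 11 modulo 13:
  11^0=1  11^1=11  11^2=4  11^3=5  11^4=3  11^5=7
  11^6=12  11^7=2  11^8=9  11^9=8  11^10=10  11^11=6
So 11^11 ≡ 6 (mod 13), giving x = 11.

11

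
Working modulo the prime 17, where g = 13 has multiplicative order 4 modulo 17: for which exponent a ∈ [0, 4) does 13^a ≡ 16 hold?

2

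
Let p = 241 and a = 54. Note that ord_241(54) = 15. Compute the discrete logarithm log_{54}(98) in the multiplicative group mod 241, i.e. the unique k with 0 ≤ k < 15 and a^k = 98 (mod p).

Successive powers of 54 modulo 241:
  54^0=1  54^1=54  54^2=24  54^3=91  54^4=94  54^5=15
  54^6=87  54^7=119  54^8=160  54^9=205  54^10=225  54^11=100
  54^12=98
So 54^12 ≡ 98 (mod 241), giving k = 12.

12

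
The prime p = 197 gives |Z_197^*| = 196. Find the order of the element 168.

The order of 168 must divide p − 1 = 196 = 2^2 · 7^2.
Divisors: 1, 2, 4, 7, 14, 28, 49, 98, 196.
Check each in increasing order: 168^1 ≡ 168;  168^2 ≡ 53;  168^4 ≡ 51;  168^7 ≡ 19;  168^14 ≡ 164;  168^28 ≡ 104;  168^49 ≡ 196;  168^98 ≡ 1.
Smallest exponent giving 1 is 98.

98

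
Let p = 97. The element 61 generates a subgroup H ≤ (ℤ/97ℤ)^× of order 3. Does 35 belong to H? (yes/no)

yes

35 ∈ ⟨61⟩ iff 35^3 ≡ 1 (mod 97), since |⟨61⟩| = 3.
35^3 mod 97 = 1.
Since 1 = 1, 35 lies in the subgroup.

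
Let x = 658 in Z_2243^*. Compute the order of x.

1121

The order of 658 must divide p − 1 = 2242 = 2 · 19 · 59.
Divisors: 1, 2, 19, 38, 59, 118, 1121, 2242.
Check each in increasing order: 658^1 ≡ 658;  658^2 ≡ 65;  658^19 ≡ 1561;  658^38 ≡ 823;  658^59 ≡ 1048;  658^118 ≡ 1477;  658^1121 ≡ 1.
Smallest exponent giving 1 is 1121.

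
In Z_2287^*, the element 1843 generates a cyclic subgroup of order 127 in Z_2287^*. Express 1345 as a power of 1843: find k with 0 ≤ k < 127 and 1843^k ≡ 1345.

Baby-step giant-step with m = ceil(sqrt(127)) = 12.
Baby table (1843^j mod 2287 for j=0..11):
  0:1  1:1843  2:454  3:1967  4:286  5:1088  6:1772  7:2247
  8:1751  9:136  10:1365  11:2282
Giant step factor: 1843^(-12) ≡ 512 (mod 2287).
Scan 1345·512^i mod 2287 for i = 0, 1, …:
  i=0: 1345   i=1: 253   i=2: 1464   i=3: 1719
  i=4: 1920   i=5: 1917   i=6: 381   i=7: 677
  i=8: 1287   i=9: 288   i=10: 1088
Match at i=10, j=5: k = 10·12 + 5 = 125.

125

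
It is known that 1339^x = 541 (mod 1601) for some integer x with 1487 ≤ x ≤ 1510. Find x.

1508

Compute 1339^1487 mod 1601 = 461, then multiply by 1339 repeatedly:
  1339^1487=461  1339^1488=894  1339^1489=1119  1339^1490=1406  1339^1491=1459
  1339^1492=381  1339^1493=1041  1339^1494=1029  1339^1495=971  1339^1496=157
  1339^1497=492  1339^1498=777  1339^1499=1354  1339^1500=674  1339^1501=1123
  1339^1502=358  1339^1503=663  1339^1504=803  1339^1505=946  1339^1506=303
  1339^1507=664  1339^1508=541
Found 541 at exponent 1508.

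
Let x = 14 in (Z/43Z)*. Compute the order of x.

The order of 14 must divide p − 1 = 42 = 2 · 3 · 7.
Divisors: 1, 2, 3, 6, 7, 14, 21, 42.
Check each in increasing order: 14^1 ≡ 14;  14^2 ≡ 24;  14^3 ≡ 35;  14^6 ≡ 21;  14^7 ≡ 36;  14^14 ≡ 6;  14^21 ≡ 1.
Smallest exponent giving 1 is 21.

21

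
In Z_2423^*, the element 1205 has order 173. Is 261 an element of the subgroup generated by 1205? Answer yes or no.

yes

261 ∈ ⟨1205⟩ iff 261^173 ≡ 1 (mod 2423), since |⟨1205⟩| = 173.
261^173 mod 2423 = 1.
Since 1 = 1, 261 lies in the subgroup.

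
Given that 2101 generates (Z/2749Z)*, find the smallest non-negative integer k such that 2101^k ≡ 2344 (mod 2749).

838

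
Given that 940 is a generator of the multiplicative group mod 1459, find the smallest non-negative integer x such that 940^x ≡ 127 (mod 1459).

1179

Baby-step giant-step with m = ceil(sqrt(1458)) = 39.
Baby table (940^j mod 1459 for j=0..38):
  0:1  1:940  2:905  3:103  4:526  5:1298  6:396  7:195
  8:925  9:1395  10:1118  11:440  12:703  13:1352  14:91  15:918
  16:651  17:619  18:1178  19:1398  20:1020  21:237  22:1012  23:12
  24:1067  25:647  26:1236  27:476  28:986  29:375  30:881  31:887
  32:691  33:285  34:903  35:1141  36:175  37:1092  38:803
Giant step factor: 940^(-39) ≡ 1126 (mod 1459).
Scan 127·1126^i mod 1459 for i = 0, 1, …:
  i=0: 127   i=1: 20   i=2: 635   i=3: 100
  i=4: 257   i=5: 500   i=6: 1285   i=7: 1041
  i=8: 589   i=9: 828     …   i=29: 469
  i=30: 1395
Match at i=30, j=9: x = 30·39 + 9 = 1179.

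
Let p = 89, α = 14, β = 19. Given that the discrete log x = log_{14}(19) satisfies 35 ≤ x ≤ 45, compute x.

Compute 14^35 mod 89 = 38, then multiply by 14 repeatedly:
  14^35=38  14^36=87  14^37=61  14^38=53  14^39=30
  14^40=64  14^41=6  14^42=84  14^43=19
Found 19 at exponent 43.

43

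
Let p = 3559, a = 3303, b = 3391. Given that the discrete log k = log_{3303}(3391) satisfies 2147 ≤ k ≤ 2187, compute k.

2168

Compute 3303^2147 mod 3559 = 3036, then multiply by 3303 repeatedly:
  3303^2147=3036  3303^2148=2205  3303^2149=1401  3303^2150=803  3303^2151=854
  3303^2152=2034  3303^2153=2469  3303^2154=1438  3303^2155=2008  3303^2156=2007
  3303^2157=2263  3303^2158=789  3303^2159=879  3303^2160=2752  3303^2161=170
  3303^2162=2747  3303^2163=1450  3303^2164=2495  3303^2165=1900  3303^2166=1183
  3303^2167=3226  3303^2168=3391
Found 3391 at exponent 2168.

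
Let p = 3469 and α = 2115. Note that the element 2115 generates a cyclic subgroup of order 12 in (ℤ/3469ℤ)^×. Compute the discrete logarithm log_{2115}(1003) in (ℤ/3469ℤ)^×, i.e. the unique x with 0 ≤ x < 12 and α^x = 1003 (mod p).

9

Successive powers of 2115 modulo 3469:
  2115^0=1  2115^1=2115  2115^2=1684  2115^3=2466  2115^4=1683  2115^5=351
  2115^6=3468  2115^7=1354  2115^8=1785  2115^9=1003
So 2115^9 ≡ 1003 (mod 3469), giving x = 9.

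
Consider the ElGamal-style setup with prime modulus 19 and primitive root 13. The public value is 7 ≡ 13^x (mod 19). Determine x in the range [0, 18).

12

Successive powers of 13 modulo 19:
  13^0=1  13^1=13  13^2=17  13^3=12  13^4=4  13^5=14
  13^6=11  13^7=10  13^8=16  13^9=18  13^10=6  13^11=2
  13^12=7
So 13^12 ≡ 7 (mod 19), giving x = 12.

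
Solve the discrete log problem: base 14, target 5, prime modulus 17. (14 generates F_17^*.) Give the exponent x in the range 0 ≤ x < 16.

13

Successive powers of 14 modulo 17:
  14^0=1  14^1=14  14^2=9  14^3=7  14^4=13  14^5=12
  14^6=15  14^7=6  14^8=16  14^9=3  14^10=8  14^11=10
  14^12=4  14^13=5
So 14^13 ≡ 5 (mod 17), giving x = 13.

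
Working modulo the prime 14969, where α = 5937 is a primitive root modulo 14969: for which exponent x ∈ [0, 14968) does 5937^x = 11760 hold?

12681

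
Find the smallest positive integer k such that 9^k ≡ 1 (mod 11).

5

The order of 9 must divide p − 1 = 10 = 2 · 5.
Divisors: 1, 2, 5, 10.
Check each in increasing order: 9^1 ≡ 9;  9^2 ≡ 4;  9^5 ≡ 1.
Smallest exponent giving 1 is 5.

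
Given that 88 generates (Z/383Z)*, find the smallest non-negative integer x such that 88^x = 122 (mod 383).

Baby-step giant-step with m = ceil(sqrt(382)) = 20.
Baby table (88^j mod 383 for j=0..19):
  0:1  1:88  2:84  3:115  4:162  5:85  6:203  7:246
  8:200  9:365  10:331  11:20  12:228  13:148  14:2  15:176
  16:168  17:230  18:324  19:170
Giant step factor: 88^(-20) ≡ 50 (mod 383).
Scan 122·50^i mod 383 for i = 0, 1, …:
  i=0: 122   i=1: 355   i=2: 132   i=3: 89
  i=4: 237   i=5: 360   i=6: 382   i=7: 333
  i=8: 181   i=9: 241     …   i=14: 77
  i=15: 20
Match at i=15, j=11: x = 15·20 + 11 = 311.

311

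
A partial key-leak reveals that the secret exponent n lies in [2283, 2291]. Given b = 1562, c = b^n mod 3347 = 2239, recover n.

2285

Compute 1562^2283 mod 3347 = 1725, then multiply by 1562 repeatedly:
  1562^2283=1725  1562^2284=115  1562^2285=2239
Found 2239 at exponent 2285.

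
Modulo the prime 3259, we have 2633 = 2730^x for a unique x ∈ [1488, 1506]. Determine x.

1505

Compute 2730^1488 mod 3259 = 1403, then multiply by 2730 repeatedly:
  2730^1488=1403  2730^1489=865  2730^1490=1934  2730^1491=240  2730^1492=141
  2730^1493=368  2730^1494=868  2730^1495=347  2730^1496=2200  2730^1497=2922
  2730^1498=2287  2730^1499=2525  2730^1500=465  2730^1501=1699  2730^1502=713
  2730^1503=867  2730^1504=876  2730^1505=2633
Found 2633 at exponent 1505.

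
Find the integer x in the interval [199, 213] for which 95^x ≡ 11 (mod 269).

Compute 95^199 mod 269 = 243, then multiply by 95 repeatedly:
  95^199=243  95^200=220  95^201=187  95^202=11
Found 11 at exponent 202.

202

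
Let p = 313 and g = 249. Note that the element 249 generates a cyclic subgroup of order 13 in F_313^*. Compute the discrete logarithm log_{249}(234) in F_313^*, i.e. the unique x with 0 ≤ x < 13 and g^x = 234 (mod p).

Successive powers of 249 modulo 313:
  249^0=1  249^1=249  249^2=27  249^3=150  249^4=103  249^5=294
  249^6=277  249^7=113  249^8=280  249^9=234
So 249^9 ≡ 234 (mod 313), giving x = 9.

9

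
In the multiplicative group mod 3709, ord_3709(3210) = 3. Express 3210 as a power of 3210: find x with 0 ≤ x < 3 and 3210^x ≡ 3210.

Successive powers of 3210 modulo 3709:
  3210^0=1  3210^1=3210
So 3210^1 ≡ 3210 (mod 3709), giving x = 1.

1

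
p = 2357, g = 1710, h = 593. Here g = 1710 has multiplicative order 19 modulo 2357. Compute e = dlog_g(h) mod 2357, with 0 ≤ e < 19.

13

Successive powers of 1710 modulo 2357:
  1710^0=1  1710^1=1710  1710^2=1420  1710^3=490  1710^4=1165  1710^5=485
  1710^6=2043  1710^7=456  1710^8=1950  1710^9=1702  1710^10=1882  1710^11=915
  1710^12=1959  1710^13=593
So 1710^13 ≡ 593 (mod 2357), giving e = 13.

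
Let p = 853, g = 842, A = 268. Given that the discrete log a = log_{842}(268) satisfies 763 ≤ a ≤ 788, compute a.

Compute 842^763 mod 853 = 291, then multiply by 842 repeatedly:
  842^763=291  842^764=211  842^765=238  842^766=794  842^767=649
  842^768=538  842^769=53  842^770=270  842^771=442  842^772=256
  842^773=596  842^774=268
Found 268 at exponent 774.

774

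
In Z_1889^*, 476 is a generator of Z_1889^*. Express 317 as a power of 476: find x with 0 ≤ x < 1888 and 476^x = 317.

1349

Baby-step giant-step with m = ceil(sqrt(1888)) = 44.
Baby table (476^j mod 1889 for j=0..43):
  0:1  1:476  2:1785  3:1499  4:1371  5:891  6:980  7:1786
  8:86  9:1267  10:501  11:462  12:788  13:1066  14:1164  15:587
  16:1729  17:1289  18:1528  19:63  20:1653  21:1004  22:1876  23:1368
  24:1352  25:1292  26:1067  27:1640  28:483  29:1339  30:771  31:530
  32:1043  33:1550  34:1090  35:1254  36:1869  37:1814  38:191  39:244
  40:915  41:1070  42:1179  43:171
Giant step factor: 476^(-44) ≡ 1196 (mod 1889).
Scan 317·1196^i mod 1889 for i = 0, 1, …:
  i=0: 317   i=1: 1332   i=2: 645   i=3: 708
  i=4: 496   i=5: 70   i=6: 604   i=7: 786
  i=8: 1223   i=9: 622     …   i=29: 1500
  i=30: 1339
Match at i=30, j=29: x = 30·44 + 29 = 1349.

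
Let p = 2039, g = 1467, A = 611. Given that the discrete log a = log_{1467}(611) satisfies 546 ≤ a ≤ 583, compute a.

564

Compute 1467^546 mod 2039 = 1850, then multiply by 1467 repeatedly:
  1467^546=1850  1467^547=41  1467^548=1016  1467^549=2002  1467^550=774
  1467^551=1774  1467^552=694  1467^553=637  1467^554=617  1467^555=1862
  1467^556=1333  1467^557=110  1467^558=289  1467^559=1890  1467^560=1629
  1467^561=35  1467^562=370  1467^563=416  1467^564=611
Found 611 at exponent 564.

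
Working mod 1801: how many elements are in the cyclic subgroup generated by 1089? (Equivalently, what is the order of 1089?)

The order of 1089 must divide p − 1 = 1800 = 2^3 · 3^2 · 5^2.
Divisors: 1, 2, 3, 4, 5, 6, 8, 9, 10, 12, 15, 18, 20, 24, 25, 30, 36, 40, 45, 50, 60, 72, 75, 90, 100, 120, 150, 180, 200, 225, 300, 360, 450, 600, 900, 1800.
Check each in increasing order: 1089^1 ≡ 1089;  1089^2 ≡ 863;  1089^3 ≡ 1486;  1089^4 ≡ 956;  1089^5 ≡ 106;  1089^6 ≡ 170;  1089^8 ≡ 829;  1089^9 ≡ 480;  1089^10 ≡ 430;  1089^12 ≡ 84;  1089^15 ≡ 555;  1089^18 ≡ 1673;  1089^20 ≡ 1198;  1089^24 ≡ 1653;  1089^25 ≡ 918;  1089^30 ≡ 54;  1089^36 ≡ 175;  1089^40 ≡ 1608;  1089^45 ≡ 1154;  1089^50 ≡ 1657;  1089^60 ≡ 1115;  1089^72 ≡ 8;  1089^75 ≡ 1082;  1089^90 ≡ 777;  1089^100 ≡ 925;  1089^120 ≡ 535;  1089^150 ≡ 74;  1089^180 ≡ 394;  1089^200 ≡ 150;  1089^225 ≡ 824;  1089^300 ≡ 73;  1089^360 ≡ 350;  1089^450 ≡ 1800;  1089^600 ≡ 1727;  1089^900 ≡ 1.
Smallest exponent giving 1 is 900.

900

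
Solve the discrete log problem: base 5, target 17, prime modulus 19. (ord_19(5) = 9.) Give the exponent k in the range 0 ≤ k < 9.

4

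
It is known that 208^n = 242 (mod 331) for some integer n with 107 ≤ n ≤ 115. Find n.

115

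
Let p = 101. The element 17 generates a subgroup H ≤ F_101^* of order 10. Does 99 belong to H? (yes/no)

no

⟨17⟩ has order 10; its elements mod 101 are {1, 6, 14, 17, 36, 65, 84, 87, 95, 100}.
99 is not in this set.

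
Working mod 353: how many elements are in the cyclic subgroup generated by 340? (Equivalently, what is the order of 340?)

352

The order of 340 must divide p − 1 = 352 = 2^5 · 11.
Divisors: 1, 2, 4, 8, 11, 16, 22, 32, 44, 88, 176, 352.
Check each in increasing order: 340^1 ≡ 340;  340^2 ≡ 169;  340^4 ≡ 321;  340^8 ≡ 318;  340^11 ≡ 294;  340^16 ≡ 166;  340^22 ≡ 304;  340^32 ≡ 22;  340^44 ≡ 283;  340^88 ≡ 311;  340^176 ≡ 352;  340^352 ≡ 1.
Smallest exponent giving 1 is 352.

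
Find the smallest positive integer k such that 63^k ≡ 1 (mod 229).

228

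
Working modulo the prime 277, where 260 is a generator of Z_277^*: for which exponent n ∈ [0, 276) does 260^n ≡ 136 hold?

Successive powers of 260 modulo 277:
  260^0=1  260^1=260  260^2=12  260^3=73  260^4=144  260^5=45
  260^6=66  260^7=263  260^8=238  260^9=109  260^10=86  260^11=200
  260^12=201  260^13=184  260^14=196  260^15=269  260^16=136
So 260^16 ≡ 136 (mod 277), giving n = 16.

16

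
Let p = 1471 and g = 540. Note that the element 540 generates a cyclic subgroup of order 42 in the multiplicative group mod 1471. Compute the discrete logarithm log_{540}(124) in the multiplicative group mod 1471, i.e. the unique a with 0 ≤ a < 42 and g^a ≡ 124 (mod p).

33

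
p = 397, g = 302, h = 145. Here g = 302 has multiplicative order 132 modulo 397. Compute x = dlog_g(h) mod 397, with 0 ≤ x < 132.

3

Successive powers of 302 modulo 397:
  302^0=1  302^1=302  302^2=291  302^3=145
So 302^3 ≡ 145 (mod 397), giving x = 3.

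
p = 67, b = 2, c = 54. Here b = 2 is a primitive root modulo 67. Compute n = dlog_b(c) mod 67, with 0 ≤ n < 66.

Baby-step giant-step with m = ceil(sqrt(66)) = 9.
Baby table (2^j mod 67 for j=0..8):
  0:1  1:2  2:4  3:8  4:16  5:32  6:64  7:61
  8:55
Giant step factor: 2^(-9) ≡ 53 (mod 67).
Scan 54·53^i mod 67 for i = 0, 1, …:
  i=0: 54   i=1: 48   i=2: 65   i=3: 28
  i=4: 10   i=5: 61
Match at i=5, j=7: n = 5·9 + 7 = 52.

52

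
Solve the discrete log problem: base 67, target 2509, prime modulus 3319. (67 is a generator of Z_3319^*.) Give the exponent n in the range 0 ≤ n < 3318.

Baby-step giant-step with m = ceil(sqrt(3318)) = 58.
Baby table (67^j mod 3319 for j=0..57):
  0:1  1:67  2:1170  3:2053  4:1472  5:2373  6:2998  7:1726
  8:2796  9:1468  10:2105  11:1637  12:152  13:227  14:1933  15:70
  16:1371  17:2244  18:993  19:151  20:160  21:763  22:1336  23:3218
  24:3190  25:1314  26:1744  27:683  28:2614  29:2550  30:1581  31:3038
  32:1087  33:3130  34:613  35:1243  36:306  37:588  38:2887  39:927
  40:2367  41:2596  42:1344  43:435  44:2593  45:1143  46:244  47:3072
  48:46  49:3082  50:716  51:1506  52:1332  53:2950  54:1829  55:3059
  56:2494  57:1148
Giant step factor: 67^(-58) ≡ 2591 (mod 3319).
Scan 2509·2591^i mod 3319 for i = 0, 1, …:
  i=0: 2509   i=1: 2217   i=2: 2377   i=3: 2062
  i=4: 2371   i=5: 3111   i=6: 2069   i=7: 594
  i=8: 2357   i=9: 27     …   i=14: 892
  i=15: 1148
Match at i=15, j=57: n = 15·58 + 57 = 927.

927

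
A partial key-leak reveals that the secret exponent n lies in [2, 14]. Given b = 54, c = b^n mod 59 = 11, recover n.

Compute 54^2 mod 59 = 25, then multiply by 54 repeatedly:
  54^2=25  54^3=52  54^4=35  54^5=2  54^6=49
  54^7=50  54^8=45  54^9=11
Found 11 at exponent 9.

9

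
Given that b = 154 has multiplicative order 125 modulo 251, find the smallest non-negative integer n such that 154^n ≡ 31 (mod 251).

19

Baby-step giant-step with m = ceil(sqrt(125)) = 12.
Baby table (154^j mod 251 for j=0..11):
  0:1  1:154  2:122  3:214  4:75  5:4  6:114  7:237
  8:103  9:49  10:16  11:205
Giant step factor: 154^(-12) ≡ 121 (mod 251).
Scan 31·121^i mod 251 for i = 0, 1, …:
  i=0: 31   i=1: 237
Match at i=1, j=7: n = 1·12 + 7 = 19.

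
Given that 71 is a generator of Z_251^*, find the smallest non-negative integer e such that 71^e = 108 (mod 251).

74

Baby-step giant-step with m = ceil(sqrt(250)) = 16.
Baby table (71^j mod 251 for j=0..15):
  0:1  1:71  2:21  3:236  4:190  5:187  6:225  7:162
  8:207  9:139  10:80  11:158  12:174  13:55  14:140  15:151
Giant step factor: 71^(-16) ≡ 122 (mod 251).
Scan 108·122^i mod 251 for i = 0, 1, …:
  i=0: 108   i=1: 124   i=2: 68   i=3: 13
  i=4: 80
Match at i=4, j=10: e = 4·16 + 10 = 74.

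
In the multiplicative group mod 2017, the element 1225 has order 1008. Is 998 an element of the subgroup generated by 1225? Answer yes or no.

yes

998 ∈ ⟨1225⟩ iff 998^1008 ≡ 1 (mod 2017), since |⟨1225⟩| = 1008.
998^1008 mod 2017 = 1.
Since 1 = 1, 998 lies in the subgroup.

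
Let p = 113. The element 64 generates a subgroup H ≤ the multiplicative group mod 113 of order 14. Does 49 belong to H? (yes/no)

⟨64⟩ has order 14; its elements mod 113 are {1, 4, 7, 16, 28, 30, 49, 64, 83, 85, 97, 106, 109, 112}.
49 is in this set.

yes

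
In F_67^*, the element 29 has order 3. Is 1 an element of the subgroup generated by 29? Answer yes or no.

yes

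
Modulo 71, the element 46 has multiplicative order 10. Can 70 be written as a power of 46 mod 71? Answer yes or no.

yes

70 ∈ ⟨46⟩ iff 70^10 ≡ 1 (mod 71), since |⟨46⟩| = 10.
70^10 mod 71 = 1.
Since 1 = 1, 70 lies in the subgroup.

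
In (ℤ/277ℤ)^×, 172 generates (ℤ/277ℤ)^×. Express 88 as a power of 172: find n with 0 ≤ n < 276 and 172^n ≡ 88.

112

Baby-step giant-step with m = ceil(sqrt(276)) = 17.
Baby table (172^j mod 277 for j=0..16):
  0:1  1:172  2:222  3:235  4:255  5:94  6:102  7:93
  8:207  9:148  10:249  11:170  12:155  13:68  14:62  15:138
  16:191
Giant step factor: 172^(-17) ≡ 272 (mod 277).
Scan 88·272^i mod 277 for i = 0, 1, …:
  i=0: 88   i=1: 114   i=2: 261   i=3: 80
  i=4: 154   i=5: 61   i=6: 249
Match at i=6, j=10: n = 6·17 + 10 = 112.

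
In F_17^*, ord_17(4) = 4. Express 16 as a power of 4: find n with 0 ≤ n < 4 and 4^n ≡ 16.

2

Successive powers of 4 modulo 17:
  4^0=1  4^1=4  4^2=16
So 4^2 ≡ 16 (mod 17), giving n = 2.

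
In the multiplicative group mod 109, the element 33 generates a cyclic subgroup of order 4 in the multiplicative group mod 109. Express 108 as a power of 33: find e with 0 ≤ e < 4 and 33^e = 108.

2

Successive powers of 33 modulo 109:
  33^0=1  33^1=33  33^2=108
So 33^2 ≡ 108 (mod 109), giving e = 2.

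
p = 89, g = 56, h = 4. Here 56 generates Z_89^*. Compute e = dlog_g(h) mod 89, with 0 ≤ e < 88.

48

Baby-step giant-step with m = ceil(sqrt(88)) = 10.
Baby table (56^j mod 89 for j=0..9):
  0:1  1:56  2:21  3:19  4:85  5:43  6:5  7:13
  8:16  9:6
Giant step factor: 56^(-10) ≡ 40 (mod 89).
Scan 4·40^i mod 89 for i = 0, 1, …:
  i=0: 4   i=1: 71   i=2: 81   i=3: 36
  i=4: 16
Match at i=4, j=8: e = 4·10 + 8 = 48.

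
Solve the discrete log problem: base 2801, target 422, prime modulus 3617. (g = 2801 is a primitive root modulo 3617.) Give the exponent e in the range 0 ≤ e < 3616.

Baby-step giant-step with m = ceil(sqrt(3616)) = 61.
Baby table (2801^j mod 3617 for j=0..60):
  0:1  1:2801  2:328  3:10  4:2691  5:3280  6:100  7:1591
  8:247  9:1000  10:1442  11:2470  12:2766  13:3569  14:2998  15:2341
  16:3137  17:1044  18:1708  19:2434  20:3206  21:2612  22:2638  23:3124
  24:801  25:1061  26:2304  27:776  28:3376  29:1338  30:526  31:1207
  32:2529  33:1643  34:1219  35:3588  36:1962  37:1339  38:3327  39:1535
  40:2539  41:717  42:882  43:71  44:3553  45:1586  46:710  47:2977
  48:1392  49:3483  50:834  51:3069  52:2277  53:1106  54:1754  55:1068
  56:209  57:3072  58:3446  59:2090  60:1784
Giant step factor: 2801^(-61) ≡ 3158 (mod 3617).
Scan 422·3158^i mod 3617 for i = 0, 1, …:
  i=0: 422   i=1: 1620   i=2: 1522   i=3: 3100
  i=4: 2198   i=5: 261   i=6: 3179   i=7: 2107
  i=8: 2243   i=9: 1308     …   i=13: 693
  i=14: 209
Match at i=14, j=56: e = 14·61 + 56 = 910.

910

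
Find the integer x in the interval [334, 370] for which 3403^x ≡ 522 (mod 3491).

338

Compute 3403^334 mod 3491 = 25, then multiply by 3403 repeatedly:
  3403^334=25  3403^335=1291  3403^336=1595  3403^337=2771  3403^338=522
Found 522 at exponent 338.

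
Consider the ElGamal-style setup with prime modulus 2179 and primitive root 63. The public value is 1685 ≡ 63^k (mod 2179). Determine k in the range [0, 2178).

975

Baby-step giant-step with m = ceil(sqrt(2178)) = 47.
Baby table (63^j mod 2179 for j=0..46):
  0:1  1:63  2:1790  3:1641  4:970  5:98  6:1816  7:1100
  8:1751  9:1363  10:888  11:1469  12:1029  13:1636  14:655  15:2043
  16:148  17:608  18:1261  19:999  20:1925  21:1430  22:751  23:1554
  24:2026  25:1256  26:684  27:1691  28:1941  29:259  30:1064  31:1662
  32:114  33:645  34:1413  35:1859  36:1630  37:277  38:19  39:1197
  40:1325  41:673  42:998  43:1862  44:1819  45:1289  46:584
Giant step factor: 63^(-47) ≡ 1389 (mod 2179).
Scan 1685·1389^i mod 2179 for i = 0, 1, …:
  i=0: 1685   i=1: 219   i=2: 1310   i=3: 125
  i=4: 1484   i=5: 2121   i=6: 61   i=7: 1927
  i=8: 791   i=9: 483     …   i=19: 1876
  i=20: 1859
Match at i=20, j=35: k = 20·47 + 35 = 975.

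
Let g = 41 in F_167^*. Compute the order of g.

166

The order of 41 must divide p − 1 = 166 = 2 · 83.
Divisors: 1, 2, 83, 166.
Check each in increasing order: 41^1 ≡ 41;  41^2 ≡ 11;  41^83 ≡ 166;  41^166 ≡ 1.
Smallest exponent giving 1 is 166.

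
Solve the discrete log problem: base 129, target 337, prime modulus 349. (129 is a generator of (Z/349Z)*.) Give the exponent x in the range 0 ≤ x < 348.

298

Baby-step giant-step with m = ceil(sqrt(348)) = 19.
Baby table (129^j mod 349 for j=0..18):
  0:1  1:129  2:238  3:339  4:106  5:63  6:100  7:336
  8:68  9:47  10:130  11:18  12:228  13:96  14:169  15:163
  16:87  17:55  18:115
Giant step factor: 129^(-19) ≡ 140 (mod 349).
Scan 337·140^i mod 349 for i = 0, 1, …:
  i=0: 337   i=1: 65   i=2: 26   i=3: 150
  i=4: 60   i=5: 24   i=6: 219   i=7: 297
  i=8: 49   i=9: 229     …   i=14: 240
  i=15: 96
Match at i=15, j=13: x = 15·19 + 13 = 298.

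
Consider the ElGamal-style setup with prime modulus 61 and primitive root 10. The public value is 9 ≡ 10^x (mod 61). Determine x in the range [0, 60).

Baby-step giant-step with m = ceil(sqrt(60)) = 8.
Baby table (10^j mod 61 for j=0..7):
  0:1  1:10  2:39  3:24  4:57  5:21  6:27  7:26
Giant step factor: 10^(-8) ≡ 42 (mod 61).
Scan 9·42^i mod 61 for i = 0, 1, …:
  i=0: 9   i=1: 12   i=2: 16   i=3: 1
Match at i=3, j=0: x = 3·8 + 0 = 24.

24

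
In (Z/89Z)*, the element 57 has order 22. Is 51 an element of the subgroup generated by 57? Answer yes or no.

no

⟨57⟩ has order 22; its elements mod 89 are {1, 2, 4, 8, 11, 16, 22, 25, 32, 39, 44, 45, 50, 57, 64, 67, 73, 78, 81, 85, 87, 88}.
51 is not in this set.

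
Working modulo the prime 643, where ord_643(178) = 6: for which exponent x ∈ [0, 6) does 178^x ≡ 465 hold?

4

Successive powers of 178 modulo 643:
  178^0=1  178^1=178  178^2=177  178^3=642  178^4=465
So 178^4 ≡ 465 (mod 643), giving x = 4.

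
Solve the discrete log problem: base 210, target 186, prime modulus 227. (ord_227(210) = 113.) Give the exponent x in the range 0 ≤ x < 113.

31

Baby-step giant-step with m = ceil(sqrt(113)) = 11.
Baby table (210^j mod 227 for j=0..10):
  0:1  1:210  2:62  3:81  4:212  5:28  6:205  7:147
  8:225  9:34  10:103
Giant step factor: 210^(-11) ≡ 7 (mod 227).
Scan 186·7^i mod 227 for i = 0, 1, …:
  i=0: 186   i=1: 167   i=2: 34
Match at i=2, j=9: x = 2·11 + 9 = 31.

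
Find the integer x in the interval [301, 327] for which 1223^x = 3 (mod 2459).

Compute 1223^301 mod 2459 = 1695, then multiply by 1223 repeatedly:
  1223^301=1695  1223^302=48  1223^303=2147  1223^304=2028  1223^305=1572
  1223^306=2077  1223^307=24  1223^308=2303  1223^309=1014  1223^310=786
  1223^311=2268  1223^312=12  1223^313=2381  1223^314=507  1223^315=393
  1223^316=1134  1223^317=6  1223^318=2420  1223^319=1483  1223^320=1426
  1223^321=567  1223^322=3
Found 3 at exponent 322.

322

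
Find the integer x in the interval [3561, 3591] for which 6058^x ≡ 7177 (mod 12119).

3569

Compute 6058^3561 mod 12119 = 1235, then multiply by 6058 repeatedly:
  6058^3561=1235  6058^3562=4207  6058^3563=11868  6058^3564=6436  6058^3565=2465
  6058^3566=2362  6058^3567=8576  6058^3568=11374  6058^3569=7177
Found 7177 at exponent 3569.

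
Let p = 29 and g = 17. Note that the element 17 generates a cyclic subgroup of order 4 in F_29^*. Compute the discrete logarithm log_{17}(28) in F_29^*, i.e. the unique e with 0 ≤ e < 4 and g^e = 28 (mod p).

Successive powers of 17 modulo 29:
  17^0=1  17^1=17  17^2=28
So 17^2 ≡ 28 (mod 29), giving e = 2.

2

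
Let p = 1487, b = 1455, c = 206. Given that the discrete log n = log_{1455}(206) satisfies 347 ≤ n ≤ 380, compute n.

Compute 1455^347 mod 1487 = 970, then multiply by 1455 repeatedly:
  1455^347=970  1455^348=187  1455^349=1451  1455^350=1152  1455^351=311
  1455^352=457  1455^353=246  1455^354=1050  1455^355=601  1455^356=99
  1455^357=1293  1455^358=260  1455^359=602  1455^360=67  1455^361=830
  1455^362=206
Found 206 at exponent 362.

362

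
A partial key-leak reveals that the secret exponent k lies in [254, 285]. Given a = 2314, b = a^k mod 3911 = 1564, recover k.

263

Compute 2314^254 mod 3911 = 963, then multiply by 2314 repeatedly:
  2314^254=963  2314^255=3023  2314^256=2354  2314^257=3044  2314^258=105
  2314^259=488  2314^260=2864  2314^261=2062  2314^262=48  2314^263=1564
Found 1564 at exponent 263.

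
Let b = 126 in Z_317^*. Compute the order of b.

316

The order of 126 must divide p − 1 = 316 = 2^2 · 79.
Divisors: 1, 2, 4, 79, 158, 316.
Check each in increasing order: 126^1 ≡ 126;  126^2 ≡ 26;  126^4 ≡ 42;  126^79 ≡ 203;  126^158 ≡ 316;  126^316 ≡ 1.
Smallest exponent giving 1 is 316.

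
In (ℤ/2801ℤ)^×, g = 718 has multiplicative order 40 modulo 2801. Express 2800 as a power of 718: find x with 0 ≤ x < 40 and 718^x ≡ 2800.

Successive powers of 718 modulo 2801:
  718^0=1  718^1=718  718^2=140  718^3=2485  718^4=2794  718^5=576
  718^6=1821  718^7=2212  718^8=49  718^9=1570  718^10=1258  718^11=1322
  718^12=2458  718^13=214  718^14=2398  718^15=1950  718^16=2401  718^17=1303
  718^18=20  718^19=355  718^20=2800
So 718^20 ≡ 2800 (mod 2801), giving x = 20.

20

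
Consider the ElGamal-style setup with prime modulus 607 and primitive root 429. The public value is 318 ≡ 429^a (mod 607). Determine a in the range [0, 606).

197

Baby-step giant-step with m = ceil(sqrt(606)) = 25.
Baby table (429^j mod 607 for j=0..24):
  0:1  1:429  2:120  3:492  4:439  5:161  6:478  7:503
  8:302  9:267  10:427  11:476  12:252  13:62  14:497  15:156
  16:154  17:510  18:270  19:500  20:229  21:514  22:165  23:373
  24:376
Giant step factor: 429^(-25) ≡ 534 (mod 607).
Scan 318·534^i mod 607 for i = 0, 1, …:
  i=0: 318   i=1: 459   i=2: 485   i=3: 408
  i=4: 566   i=5: 565   i=6: 31   i=7: 165
Match at i=7, j=22: a = 7·25 + 22 = 197.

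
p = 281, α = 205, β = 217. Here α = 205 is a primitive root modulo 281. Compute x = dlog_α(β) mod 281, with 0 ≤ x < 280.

36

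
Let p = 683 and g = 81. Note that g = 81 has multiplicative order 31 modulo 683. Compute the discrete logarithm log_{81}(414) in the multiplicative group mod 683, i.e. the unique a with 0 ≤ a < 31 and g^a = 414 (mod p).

Successive powers of 81 modulo 683:
  81^0=1  81^1=81  81^2=414
So 81^2 ≡ 414 (mod 683), giving a = 2.

2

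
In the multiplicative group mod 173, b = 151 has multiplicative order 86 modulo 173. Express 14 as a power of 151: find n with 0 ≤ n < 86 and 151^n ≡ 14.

Successive powers of 151 modulo 173:
  151^0=1  151^1=151  151^2=138  151^3=78  151^4=14
So 151^4 ≡ 14 (mod 173), giving n = 4.

4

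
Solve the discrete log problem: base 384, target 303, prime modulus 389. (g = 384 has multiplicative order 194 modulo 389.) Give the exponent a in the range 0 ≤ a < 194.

146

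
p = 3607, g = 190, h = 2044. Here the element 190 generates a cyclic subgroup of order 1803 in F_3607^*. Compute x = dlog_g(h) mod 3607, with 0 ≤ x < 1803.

Baby-step giant-step with m = ceil(sqrt(1803)) = 43.
Baby table (190^j mod 3607 for j=0..42):
  0:1  1:190  2:30  3:2093  4:900  5:1471  6:1751  7:846
  8:2032  9:131  10:3248  11:323  12:51  13:2476  14:1530  15:2140
  16:2616  17:2881  18:2733  19:3469  20:2636  21:3074  22:3333  23:2045
  24:2601  25:31  26:2283  27:930  28:3564  29:2651  30:2317  31:176
  32:977  33:1673  34:454  35:3299  36:2799  37:1581  38:1009  39:539
  40:1414  41:1742  42:2743
Giant step factor: 190^(-43) ≡ 1521 (mod 3607).
Scan 2044·1521^i mod 3607 for i = 0, 1, …:
  i=0: 2044   i=1: 3297   i=2: 1007   i=3: 2279
  i=4: 32   i=5: 1781   i=6: 44   i=7: 1998
  i=8: 1864   i=9: 42     …   i=40: 3214
  i=41: 1009
Match at i=41, j=38: x = 41·43 + 38 = 1801.

1801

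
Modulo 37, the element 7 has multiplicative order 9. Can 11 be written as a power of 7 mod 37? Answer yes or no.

11 ∈ ⟨7⟩ iff 11^9 ≡ 1 (mod 37), since |⟨7⟩| = 9.
11^9 mod 37 = 36.
Since 36 ≠ 1, 11 does not lie in the subgroup.

no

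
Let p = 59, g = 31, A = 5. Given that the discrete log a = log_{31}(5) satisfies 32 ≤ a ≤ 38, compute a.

Compute 31^32 mod 59 = 4, then multiply by 31 repeatedly:
  31^32=4  31^33=6  31^34=9  31^35=43  31^36=35
  31^37=23  31^38=5
Found 5 at exponent 38.

38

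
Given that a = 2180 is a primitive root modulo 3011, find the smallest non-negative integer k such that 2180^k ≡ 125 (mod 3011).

818

Baby-step giant-step with m = ceil(sqrt(3010)) = 55.
Baby table (2180^j mod 3011 for j=0..54):
  0:1  1:2180  2:1042  3:1266  4:1804  5:354  6:904  7:1526
  8:2536  9:284  10:1865  11:850  12:1235  13:466  14:1173  15:801
  16:2811  17:595  18:2370  19:2735  20:520  21:1464  22:2871  23:1922
  24:1659  25:409  26:364  27:1627  28:2913  29:141  30:258  31:2394
  32:857  33:1440  34:1738  35:1002  36:1385  37:2278  38:901  39:1008
  40:2421  41:2508  42:2475  43:2799  44:1534  45:1910  46:2598  47:2960
  48:227  49:1056  50:1676  51:1337  52:12  53:2072  54:460
Giant step factor: 2180^(-55) ≡ 1011 (mod 3011).
Scan 125·1011^i mod 3011 for i = 0, 1, …:
  i=0: 125   i=1: 2924   i=2: 2373   i=3: 2347
  i=4: 149   i=5: 89   i=6: 2660   i=7: 437
  i=8: 2201   i=9: 82     …   i=13: 989
  i=14: 227
Match at i=14, j=48: k = 14·55 + 48 = 818.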